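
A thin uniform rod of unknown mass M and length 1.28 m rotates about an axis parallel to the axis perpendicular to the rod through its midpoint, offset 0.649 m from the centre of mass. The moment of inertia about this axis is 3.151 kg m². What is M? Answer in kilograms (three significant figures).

5.65

I = I_cm + Md² = (1/12)ML² + Md² = M·[0.0833333·(1.28)² + (0.649)²] = M·0.55773.
So M = 3.151 / 0.55773 = 5.6496 kg.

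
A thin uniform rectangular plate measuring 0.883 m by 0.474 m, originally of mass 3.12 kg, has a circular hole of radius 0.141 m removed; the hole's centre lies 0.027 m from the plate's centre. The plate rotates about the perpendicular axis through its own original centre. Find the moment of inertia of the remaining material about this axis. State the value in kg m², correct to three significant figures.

0.256

Unpierced body about its centre: I₀ = (1/12)M(a²+b²) = (1/12)(3.12)[(0.883)² + (0.474)²] = 0.26113 kg m².
The removed disk has mass m = M·πr²/(ab) = (3.12)·π(0.141)²/(0.883·0.474) = 0.46559 kg (same uniform areal density).
Its moment of inertia about the rotation axis (parallel-axis theorem): I_hole = (1/2)mr² + md² = (1/2)(0.46559)(0.141)² + (0.46559)(0.027)² = 0.0049676 kg m².
Treating the hole as negative mass, I = I₀ − I_hole = 0.26113 − 0.0049676 = 0.25617 kg m².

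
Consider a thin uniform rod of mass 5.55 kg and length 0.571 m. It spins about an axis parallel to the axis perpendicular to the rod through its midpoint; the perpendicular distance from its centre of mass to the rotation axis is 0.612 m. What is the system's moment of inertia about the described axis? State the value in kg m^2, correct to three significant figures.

2.23

I_cm = (1/12)ML² = (1/12)(5.55)(0.571)² = 0.15079 kg m^2; centre at d = 0.612 m, so the parallel axis theorem gives I = 0.15079 + (5.55)(0.612)² = 2.2295 kg m^2.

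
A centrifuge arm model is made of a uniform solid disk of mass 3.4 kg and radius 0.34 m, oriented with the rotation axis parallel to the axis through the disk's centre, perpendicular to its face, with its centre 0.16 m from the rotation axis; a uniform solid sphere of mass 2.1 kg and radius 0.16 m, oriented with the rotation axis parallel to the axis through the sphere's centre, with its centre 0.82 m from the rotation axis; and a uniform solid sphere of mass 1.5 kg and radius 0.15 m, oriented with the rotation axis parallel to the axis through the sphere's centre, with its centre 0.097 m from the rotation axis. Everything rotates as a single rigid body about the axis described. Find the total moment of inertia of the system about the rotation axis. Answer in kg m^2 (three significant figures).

Solid disk: I_cm = (1/2)MR² = (1/2)(3.4)(0.34)² = 0.19652 kg m^2; centre at d = 0.16 m, so I = I_cm + Md² gives I = 0.19652 + (3.4)(0.16)² = 0.28356 kg m^2.
Solid sphere: I_cm = (2/5)MR² = (2/5)(2.1)(0.16)² = 0.021504 kg m^2; centre at d = 0.82 m, so I = I_cm + Md² gives I = 0.021504 + (2.1)(0.82)² = 1.4335 kg m^2.
Solid sphere: I_cm = (2/5)MR² = (2/5)(1.5)(0.15)² = 0.0135 kg m^2; centre at d = 0.097 m, so I = I_cm + Md² gives I = 0.0135 + (1.5)(0.097)² = 0.027614 kg m^2.
Total I = 0.28356 + 1.4335 + 0.027614 = 1.7447 kg m^2.

1.74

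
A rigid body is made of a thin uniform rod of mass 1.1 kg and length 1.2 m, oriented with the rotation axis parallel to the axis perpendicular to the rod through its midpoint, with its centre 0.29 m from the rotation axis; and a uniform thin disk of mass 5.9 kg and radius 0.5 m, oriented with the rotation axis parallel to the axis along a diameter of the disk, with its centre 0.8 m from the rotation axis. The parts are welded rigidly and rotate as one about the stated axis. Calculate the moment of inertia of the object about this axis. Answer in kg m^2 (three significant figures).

4.37

Thin rod: I_cm = (1/12)ML² = (1/12)(1.1)(1.2)² = 0.132 kg m^2; centre at d = 0.29 m, so the parallel axis theorem gives I = 0.132 + (1.1)(0.29)² = 0.22451 kg m^2.
Thin disk: I_cm = (1/4)MR² = (1/4)(5.9)(0.5)² = 0.36875 kg m^2; centre at d = 0.8 m, so the parallel axis theorem gives I = 0.36875 + (5.9)(0.8)² = 4.1448 kg m^2.
Total I = 0.22451 + 4.1448 = 4.3693 kg m^2.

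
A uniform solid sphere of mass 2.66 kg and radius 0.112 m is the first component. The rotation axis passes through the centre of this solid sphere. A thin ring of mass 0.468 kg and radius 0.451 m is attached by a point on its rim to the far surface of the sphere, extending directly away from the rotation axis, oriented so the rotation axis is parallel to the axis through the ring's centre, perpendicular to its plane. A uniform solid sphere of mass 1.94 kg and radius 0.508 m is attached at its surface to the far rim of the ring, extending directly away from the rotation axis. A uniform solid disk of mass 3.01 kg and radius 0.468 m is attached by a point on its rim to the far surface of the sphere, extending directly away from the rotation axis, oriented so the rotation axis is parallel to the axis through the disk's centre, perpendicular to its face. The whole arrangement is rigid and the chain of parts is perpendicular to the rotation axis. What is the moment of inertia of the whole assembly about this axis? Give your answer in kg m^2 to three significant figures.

24.1

Solid sphere: I_cm = (2/5)MR² = (2/5)(2.66)(0.112)² = 0.013347 kg m^2; axis through the centre, so I = 0.013347 kg m^2.
Thin ring: I_cm = MR² = (0.468)(0.451)² = 0.095192 kg m^2; centre at d = 0.112 + 0.451 = 0.563 m, so the parallel axis theorem gives I = 0.095192 + (0.468)(0.563)² = 0.24353 kg m^2.
Solid sphere: I_cm = (2/5)MR² = (2/5)(1.94)(0.508)² = 0.20026 kg m^2; centre at d = 0.112 + 0.451 + 0.451 + 0.508 = 1.522 m, so the parallel axis theorem gives I = 0.20026 + (1.94)(1.522)² = 4.6942 kg m^2.
Solid disk: I_cm = (1/2)MR² = (1/2)(3.01)(0.468)² = 0.32963 kg m^2; centre at d = 0.112 + 0.451 + 0.451 + 0.508 + 0.508 + 0.468 = 2.498 m, so the parallel axis theorem gives I = 0.32963 + (3.01)(2.498)² = 19.112 kg m^2.
Total I = 0.013347 + 0.24353 + 4.6942 + 19.112 = 24.063 kg m^2.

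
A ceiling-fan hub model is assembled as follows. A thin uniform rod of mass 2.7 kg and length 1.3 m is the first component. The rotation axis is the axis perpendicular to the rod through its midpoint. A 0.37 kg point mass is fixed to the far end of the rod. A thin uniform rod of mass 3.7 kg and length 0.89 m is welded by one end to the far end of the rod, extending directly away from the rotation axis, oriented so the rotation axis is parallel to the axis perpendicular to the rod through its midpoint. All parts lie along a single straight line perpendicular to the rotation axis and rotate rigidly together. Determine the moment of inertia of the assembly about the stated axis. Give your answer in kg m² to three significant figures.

Thin rod: I_cm = (1/12)ML² = (1/12)(2.7)(1.3)² = 0.38025 kg m²; axis through the centre, so I = 0.38025 kg m².
Point mass: I_cm = 0; centre at d = 0.65 m, so the parallel axis theorem gives I = 0 + (0.37)(0.65)² = 0.15633 kg m².
Thin rod: I_cm = (1/12)ML² = (1/12)(3.7)(0.89)² = 0.24423 kg m²; centre at d = 0.65 + 0.445 = 1.095 m, so the parallel axis theorem gives I = 0.24423 + (3.7)(1.095)² = 4.6806 kg m².
Total I = 0.38025 + 0.15633 + 4.6806 = 5.2172 kg m².

5.22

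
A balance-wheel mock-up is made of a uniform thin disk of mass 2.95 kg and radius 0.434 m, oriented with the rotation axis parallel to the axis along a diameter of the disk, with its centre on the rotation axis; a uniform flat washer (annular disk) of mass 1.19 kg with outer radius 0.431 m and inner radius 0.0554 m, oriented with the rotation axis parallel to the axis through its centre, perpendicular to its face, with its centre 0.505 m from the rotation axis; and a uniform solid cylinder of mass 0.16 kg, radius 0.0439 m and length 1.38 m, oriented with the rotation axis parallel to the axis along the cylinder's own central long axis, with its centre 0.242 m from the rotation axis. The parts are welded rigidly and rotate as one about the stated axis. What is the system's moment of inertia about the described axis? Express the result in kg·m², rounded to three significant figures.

0.564

Thin disk: I_cm = (1/4)MR² = (1/4)(2.95)(0.434)² = 0.13891 kg·m²; axis through the centre, so I = 0.13891 kg·m².
Annular disk: I_cm = (1/2)M(R²+r²) = (1/2)(1.19)[(0.431)² + (0.0554)²] = 0.11235 kg·m²; centre at d = 0.505 m, so the parallel axis theorem gives I = 0.11235 + (1.19)(0.505)² = 0.41583 kg·m².
Solid cylinder: I_cm = (1/2)MR² = (1/2)(0.16)(0.0439)² = 0.00015418 kg·m²; centre at d = 0.242 m, so the parallel axis theorem gives I = 0.00015418 + (0.16)(0.242)² = 0.0095244 kg·m².
Total I = 0.13891 + 0.41583 + 0.0095244 = 0.56427 kg·m².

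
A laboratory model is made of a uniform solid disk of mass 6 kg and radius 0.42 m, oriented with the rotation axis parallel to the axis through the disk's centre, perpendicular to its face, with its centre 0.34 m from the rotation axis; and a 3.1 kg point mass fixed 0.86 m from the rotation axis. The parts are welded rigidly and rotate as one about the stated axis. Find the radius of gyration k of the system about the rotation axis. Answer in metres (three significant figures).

0.622

Solid disk: I_cm = (1/2)MR² = (1/2)(6)(0.42)² = 0.5292 kg m²; centre at d = 0.34 m, so I = I_cm + Md² gives I = 0.5292 + (6)(0.34)² = 1.2228 kg m².
Point mass: I_cm = 0; centre at d = 0.86 m, so I = I_cm + Md² gives I = 0 + (3.1)(0.86)² = 2.2928 kg m².
Total I = 3.5156 kg m²; total mass M = 9.1 kg.
k = √(I/M) = √(3.5156/9.1) = 0.62155 m.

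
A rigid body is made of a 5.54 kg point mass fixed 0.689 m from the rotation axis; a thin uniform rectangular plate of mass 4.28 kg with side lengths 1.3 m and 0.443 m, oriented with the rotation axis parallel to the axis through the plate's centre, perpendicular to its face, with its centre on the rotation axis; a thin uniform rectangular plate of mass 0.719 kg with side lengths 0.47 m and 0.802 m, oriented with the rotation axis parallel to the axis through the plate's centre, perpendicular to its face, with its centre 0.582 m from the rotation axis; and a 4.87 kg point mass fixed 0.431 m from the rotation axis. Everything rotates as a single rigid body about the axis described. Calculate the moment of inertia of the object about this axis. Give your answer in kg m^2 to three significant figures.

4.50

Point mass: I_cm = 0; centre at d = 0.689 m, so I = I_cm + Md² gives I = 0 + (5.54)(0.689)² = 2.63 kg m^2.
Rectangular plate: I_cm = (1/12)M(a²+b²) = (1/12)(4.28)[(1.3)² + (0.443)²] = 0.67276 kg m^2; axis through the centre, so I = 0.67276 kg m^2.
Rectangular plate: I_cm = (1/12)M(a²+b²) = (1/12)(0.719)[(0.47)² + (0.802)²] = 0.051774 kg m^2; centre at d = 0.582 m, so I = I_cm + Md² gives I = 0.051774 + (0.719)(0.582)² = 0.29532 kg m^2.
Point mass: I_cm = 0; centre at d = 0.431 m, so I = I_cm + Md² gives I = 0 + (4.87)(0.431)² = 0.90466 kg m^2.
Total I = 2.63 + 0.67276 + 0.29532 + 0.90466 = 4.5027 kg m^2.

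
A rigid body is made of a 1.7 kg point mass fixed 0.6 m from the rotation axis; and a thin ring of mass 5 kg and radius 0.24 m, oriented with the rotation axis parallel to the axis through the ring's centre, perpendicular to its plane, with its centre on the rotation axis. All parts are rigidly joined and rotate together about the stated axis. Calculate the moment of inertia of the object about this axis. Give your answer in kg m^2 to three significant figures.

0.900

Point mass: I_cm = 0; centre at d = 0.6 m, so I = I_cm + Md² gives I = 0 + (1.7)(0.6)² = 0.612 kg m^2.
Thin ring: I_cm = MR² = (5)(0.24)² = 0.288 kg m^2; axis through the centre, so I = 0.288 kg m^2.
Total I = 0.612 + 0.288 = 0.9 kg m^2.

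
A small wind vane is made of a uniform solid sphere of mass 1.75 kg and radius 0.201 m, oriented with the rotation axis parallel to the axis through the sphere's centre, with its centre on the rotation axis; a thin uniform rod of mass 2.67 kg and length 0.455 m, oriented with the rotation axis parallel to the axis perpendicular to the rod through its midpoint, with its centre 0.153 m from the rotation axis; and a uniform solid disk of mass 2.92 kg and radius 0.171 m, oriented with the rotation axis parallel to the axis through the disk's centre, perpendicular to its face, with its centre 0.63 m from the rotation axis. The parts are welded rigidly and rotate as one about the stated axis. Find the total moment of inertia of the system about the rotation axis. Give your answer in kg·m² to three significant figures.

Solid sphere: I_cm = (2/5)MR² = (2/5)(1.75)(0.201)² = 0.028281 kg·m²; axis through the centre, so I = 0.028281 kg·m².
Thin rod: I_cm = (1/12)ML² = (1/12)(2.67)(0.455)² = 0.046063 kg·m²; centre at d = 0.153 m, so I = I_cm + Md² gives I = 0.046063 + (2.67)(0.153)² = 0.10857 kg·m².
Solid disk: I_cm = (1/2)MR² = (1/2)(2.92)(0.171)² = 0.042692 kg·m²; centre at d = 0.63 m, so I = I_cm + Md² gives I = 0.042692 + (2.92)(0.63)² = 1.2016 kg·m².
Total I = 0.028281 + 0.10857 + 1.2016 = 1.3385 kg·m².

1.34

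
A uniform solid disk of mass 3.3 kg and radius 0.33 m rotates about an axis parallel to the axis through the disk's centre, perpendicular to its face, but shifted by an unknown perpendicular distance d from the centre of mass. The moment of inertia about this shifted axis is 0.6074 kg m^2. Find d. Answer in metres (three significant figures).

0.360

About the centre-of-mass axis, I_cm = (1/2)MR² = (1/2)(3.3)(0.33)² = 0.17969 kg m^2.
Parallel axis theorem: I = I_cm + Md², so Md² = 0.6074 − 0.17969 = 0.42772 kg m^2.
d = √(0.42772 / 3.3) = 0.36001 m.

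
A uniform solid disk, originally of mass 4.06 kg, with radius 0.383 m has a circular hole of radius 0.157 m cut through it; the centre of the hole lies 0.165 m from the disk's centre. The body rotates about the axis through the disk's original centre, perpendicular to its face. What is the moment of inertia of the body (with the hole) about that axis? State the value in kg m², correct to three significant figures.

0.271

Unpierced body about its centre: I₀ = (1/2)MR² = (1/2)(4.06)(0.383)² = 0.29778 kg m².
The removed disk has mass m = M·(r/R)² = (4.06)(0.157/0.383)² = 0.68223 kg (same uniform areal density).
Its moment of inertia about the rotation axis (parallel-axis theorem): I_hole = (1/2)mr² + md² = (1/2)(0.68223)(0.157)² + (0.68223)(0.165)² = 0.026982 kg m².
Treating the hole as negative mass, I = I₀ − I_hole = 0.29778 − 0.026982 = 0.2708 kg m².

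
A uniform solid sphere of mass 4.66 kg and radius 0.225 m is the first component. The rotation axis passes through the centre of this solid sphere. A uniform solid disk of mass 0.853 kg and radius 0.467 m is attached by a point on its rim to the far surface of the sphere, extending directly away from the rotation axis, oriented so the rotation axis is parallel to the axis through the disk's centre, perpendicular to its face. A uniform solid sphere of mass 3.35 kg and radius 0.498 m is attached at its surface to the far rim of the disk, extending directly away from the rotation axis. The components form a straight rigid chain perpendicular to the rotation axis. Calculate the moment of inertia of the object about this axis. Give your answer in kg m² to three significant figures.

Solid sphere: I_cm = (2/5)MR² = (2/5)(4.66)(0.225)² = 0.094365 kg m²; axis through the centre, so I = 0.094365 kg m².
Solid disk: I_cm = (1/2)MR² = (1/2)(0.853)(0.467)² = 0.093015 kg m²; centre at d = 0.225 + 0.467 = 0.692 m, so the parallel axis theorem gives I = 0.093015 + (0.853)(0.692)² = 0.50149 kg m².
Solid sphere: I_cm = (2/5)MR² = (2/5)(3.35)(0.498)² = 0.33233 kg m²; centre at d = 0.225 + 0.467 + 0.467 + 0.498 = 1.657 m, so the parallel axis theorem gives I = 0.33233 + (3.35)(1.657)² = 9.5302 kg m².
Total I = 0.094365 + 0.50149 + 9.5302 = 10.126 kg m².

10.1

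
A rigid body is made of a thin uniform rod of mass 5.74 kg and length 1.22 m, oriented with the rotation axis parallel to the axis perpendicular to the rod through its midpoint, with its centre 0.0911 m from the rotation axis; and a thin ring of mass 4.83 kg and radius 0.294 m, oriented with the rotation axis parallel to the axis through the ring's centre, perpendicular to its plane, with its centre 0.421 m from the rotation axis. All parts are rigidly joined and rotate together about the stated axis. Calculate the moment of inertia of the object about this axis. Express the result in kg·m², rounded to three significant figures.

2.03

Thin rod: I_cm = (1/12)ML² = (1/12)(5.74)(1.22)² = 0.71195 kg·m²; centre at d = 0.0911 m, so I = I_cm + Md² gives I = 0.71195 + (5.74)(0.0911)² = 0.75959 kg·m².
Thin ring: I_cm = MR² = (4.83)(0.294)² = 0.41749 kg·m²; centre at d = 0.421 m, so I = I_cm + Md² gives I = 0.41749 + (4.83)(0.421)² = 1.2736 kg·m².
Total I = 0.75959 + 1.2736 = 2.0331 kg·m².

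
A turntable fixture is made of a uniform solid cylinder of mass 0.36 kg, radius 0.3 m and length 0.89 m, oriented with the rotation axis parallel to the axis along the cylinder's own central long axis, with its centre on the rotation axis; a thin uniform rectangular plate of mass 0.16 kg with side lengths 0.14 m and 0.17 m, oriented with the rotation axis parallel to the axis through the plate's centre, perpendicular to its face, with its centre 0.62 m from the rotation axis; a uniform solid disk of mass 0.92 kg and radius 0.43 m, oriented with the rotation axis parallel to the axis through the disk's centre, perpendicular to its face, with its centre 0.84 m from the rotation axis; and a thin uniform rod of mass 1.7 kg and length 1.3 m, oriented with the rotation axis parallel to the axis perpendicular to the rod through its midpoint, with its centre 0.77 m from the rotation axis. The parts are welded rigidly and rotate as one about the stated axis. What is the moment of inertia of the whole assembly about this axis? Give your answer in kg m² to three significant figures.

Solid cylinder: I_cm = (1/2)MR² = (1/2)(0.36)(0.3)² = 0.0162 kg m²; axis through the centre, so I = 0.0162 kg m².
Rectangular plate: I_cm = (1/12)M(a²+b²) = (1/12)(0.16)[(0.14)² + (0.17)²] = 0.00064667 kg m²; centre at d = 0.62 m, so I = I_cm + Md² gives I = 0.00064667 + (0.16)(0.62)² = 0.062151 kg m².
Solid disk: I_cm = (1/2)MR² = (1/2)(0.92)(0.43)² = 0.085054 kg m²; centre at d = 0.84 m, so I = I_cm + Md² gives I = 0.085054 + (0.92)(0.84)² = 0.73421 kg m².
Thin rod: I_cm = (1/12)ML² = (1/12)(1.7)(1.3)² = 0.23942 kg m²; centre at d = 0.77 m, so I = I_cm + Md² gives I = 0.23942 + (1.7)(0.77)² = 1.2473 kg m².
Total I = 0.0162 + 0.062151 + 0.73421 + 1.2473 = 2.0599 kg m².

2.06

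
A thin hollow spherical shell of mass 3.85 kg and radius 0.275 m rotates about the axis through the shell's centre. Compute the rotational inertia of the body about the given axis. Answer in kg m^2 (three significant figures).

0.194

I_cm = (2/3)MR² = (2/3)(3.85)(0.275)² = 0.1941 kg m^2; axis through the centre, so I = 0.1941 kg m^2.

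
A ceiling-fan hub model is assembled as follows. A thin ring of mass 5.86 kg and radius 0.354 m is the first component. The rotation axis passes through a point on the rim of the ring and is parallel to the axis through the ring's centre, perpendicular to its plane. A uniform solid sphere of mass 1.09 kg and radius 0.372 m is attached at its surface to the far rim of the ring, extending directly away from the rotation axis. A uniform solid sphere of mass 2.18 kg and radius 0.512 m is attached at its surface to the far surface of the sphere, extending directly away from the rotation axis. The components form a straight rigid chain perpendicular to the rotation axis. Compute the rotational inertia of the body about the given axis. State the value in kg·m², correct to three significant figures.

Thin ring: I_cm = MR² = (5.86)(0.354)² = 0.73435 kg·m²; centre at d = 0.354 m, so I = I_cm + Md² gives I = 0.73435 + (5.86)(0.354)² = 1.4687 kg·m².
Solid sphere: I_cm = (2/5)MR² = (2/5)(1.09)(0.372)² = 0.060335 kg·m²; centre at d = 0.354 + 0.354 + 0.372 = 1.08 m, so I = I_cm + Md² gives I = 0.060335 + (1.09)(1.08)² = 1.3317 kg·m².
Solid sphere: I_cm = (2/5)MR² = (2/5)(2.18)(0.512)² = 0.22859 kg·m²; centre at d = 0.354 + 0.354 + 0.372 + 0.372 + 0.512 = 1.964 m, so I = I_cm + Md² gives I = 0.22859 + (2.18)(1.964)² = 8.6375 kg·m².
Total I = 1.4687 + 1.3317 + 8.6375 = 11.438 kg·m².

11.4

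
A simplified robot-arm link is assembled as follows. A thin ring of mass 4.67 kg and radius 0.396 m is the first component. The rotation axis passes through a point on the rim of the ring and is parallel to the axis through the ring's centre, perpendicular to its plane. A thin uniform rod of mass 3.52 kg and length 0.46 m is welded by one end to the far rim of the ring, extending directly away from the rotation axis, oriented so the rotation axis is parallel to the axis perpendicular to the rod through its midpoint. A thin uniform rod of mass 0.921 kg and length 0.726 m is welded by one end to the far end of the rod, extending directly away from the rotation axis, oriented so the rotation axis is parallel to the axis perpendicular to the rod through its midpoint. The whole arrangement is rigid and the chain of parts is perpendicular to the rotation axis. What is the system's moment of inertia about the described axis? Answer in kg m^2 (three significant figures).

Thin ring: I_cm = MR² = (4.67)(0.396)² = 0.73233 kg m^2; centre at d = 0.396 m, so the parallel axis theorem gives I = 0.73233 + (4.67)(0.396)² = 1.4647 kg m^2.
Thin rod: I_cm = (1/12)ML² = (1/12)(3.52)(0.46)² = 0.062069 kg m^2; centre at d = 0.396 + 0.396 + 0.23 = 1.022 m, so the parallel axis theorem gives I = 0.062069 + (3.52)(1.022)² = 3.7387 kg m^2.
Thin rod: I_cm = (1/12)ML² = (1/12)(0.921)(0.726)² = 0.040453 kg m^2; centre at d = 0.396 + 0.396 + 0.23 + 0.23 + 0.363 = 1.615 m, so the parallel axis theorem gives I = 0.040453 + (0.921)(1.615)² = 2.4426 kg m^2.
Total I = 1.4647 + 3.7387 + 2.4426 = 7.6459 kg m^2.

7.65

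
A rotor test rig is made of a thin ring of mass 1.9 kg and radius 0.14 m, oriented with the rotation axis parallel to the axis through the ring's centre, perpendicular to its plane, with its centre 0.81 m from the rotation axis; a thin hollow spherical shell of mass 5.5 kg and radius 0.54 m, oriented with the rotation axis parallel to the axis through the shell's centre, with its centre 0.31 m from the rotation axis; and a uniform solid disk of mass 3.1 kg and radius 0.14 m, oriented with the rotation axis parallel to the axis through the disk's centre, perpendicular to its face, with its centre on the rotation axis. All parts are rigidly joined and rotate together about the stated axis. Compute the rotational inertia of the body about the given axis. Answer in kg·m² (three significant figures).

Thin ring: I_cm = MR² = (1.9)(0.14)² = 0.03724 kg·m²; centre at d = 0.81 m, so I = I_cm + Md² gives I = 0.03724 + (1.9)(0.81)² = 1.2838 kg·m².
Spherical shell: I_cm = (2/3)MR² = (2/3)(5.5)(0.54)² = 1.0692 kg·m²; centre at d = 0.31 m, so I = I_cm + Md² gives I = 1.0692 + (5.5)(0.31)² = 1.5978 kg·m².
Solid disk: I_cm = (1/2)MR² = (1/2)(3.1)(0.14)² = 0.03038 kg·m²; axis through the centre, so I = 0.03038 kg·m².
Total I = 1.2838 + 1.5978 + 0.03038 = 2.912 kg·m².

2.91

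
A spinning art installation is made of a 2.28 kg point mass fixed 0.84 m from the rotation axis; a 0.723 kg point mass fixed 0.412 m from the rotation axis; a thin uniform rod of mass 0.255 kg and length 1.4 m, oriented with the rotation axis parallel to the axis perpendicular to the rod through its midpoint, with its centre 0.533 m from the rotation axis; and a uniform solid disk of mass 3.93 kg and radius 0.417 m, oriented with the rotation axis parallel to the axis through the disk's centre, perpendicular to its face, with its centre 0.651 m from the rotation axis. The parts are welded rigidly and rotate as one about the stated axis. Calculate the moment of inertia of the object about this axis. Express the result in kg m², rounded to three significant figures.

3.85

Point mass: I_cm = 0; centre at d = 0.84 m, so I = I_cm + Md² gives I = 0 + (2.28)(0.84)² = 1.6088 kg m².
Point mass: I_cm = 0; centre at d = 0.412 m, so I = I_cm + Md² gives I = 0 + (0.723)(0.412)² = 0.12272 kg m².
Thin rod: I_cm = (1/12)ML² = (1/12)(0.255)(1.4)² = 0.04165 kg m²; centre at d = 0.533 m, so I = I_cm + Md² gives I = 0.04165 + (0.255)(0.533)² = 0.11409 kg m².
Solid disk: I_cm = (1/2)MR² = (1/2)(3.93)(0.417)² = 0.34169 kg m²; centre at d = 0.651 m, so I = I_cm + Md² gives I = 0.34169 + (3.93)(0.651)² = 2.0072 kg m².
Total I = 1.6088 + 0.12272 + 0.11409 + 2.0072 = 3.8528 kg m².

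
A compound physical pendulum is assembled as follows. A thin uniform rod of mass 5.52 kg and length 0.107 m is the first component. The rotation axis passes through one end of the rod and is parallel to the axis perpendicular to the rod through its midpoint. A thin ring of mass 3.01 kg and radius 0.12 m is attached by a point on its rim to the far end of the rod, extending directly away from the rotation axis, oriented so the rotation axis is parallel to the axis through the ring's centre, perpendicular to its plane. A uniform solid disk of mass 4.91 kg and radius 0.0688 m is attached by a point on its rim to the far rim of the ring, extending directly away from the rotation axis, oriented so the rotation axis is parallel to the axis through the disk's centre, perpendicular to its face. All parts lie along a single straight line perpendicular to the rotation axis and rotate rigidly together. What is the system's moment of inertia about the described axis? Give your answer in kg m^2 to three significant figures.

Thin rod: I_cm = (1/12)ML² = (1/12)(5.52)(0.107)² = 0.0052665 kg m^2; centre at d = 0.0535 m, so the parallel axis theorem gives I = 0.0052665 + (5.52)(0.0535)² = 0.021066 kg m^2.
Thin ring: I_cm = MR² = (3.01)(0.12)² = 0.043344 kg m^2; centre at d = 0.0535 + 0.0535 + 0.12 = 0.227 m, so the parallel axis theorem gives I = 0.043344 + (3.01)(0.227)² = 0.19845 kg m^2.
Solid disk: I_cm = (1/2)MR² = (1/2)(4.91)(0.0688)² = 0.011621 kg m^2; centre at d = 0.0535 + 0.0535 + 0.12 + 0.12 + 0.0688 = 0.4158 m, so the parallel axis theorem gives I = 0.011621 + (4.91)(0.4158)² = 0.86051 kg m^2.
Total I = 0.021066 + 0.19845 + 0.86051 = 1.08 kg m^2.

1.08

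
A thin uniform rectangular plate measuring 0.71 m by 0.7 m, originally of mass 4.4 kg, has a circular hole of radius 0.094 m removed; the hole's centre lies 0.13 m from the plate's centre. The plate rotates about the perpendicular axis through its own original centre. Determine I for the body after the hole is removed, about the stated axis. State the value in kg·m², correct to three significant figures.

Unpierced body about its centre: I₀ = (1/12)M(a²+b²) = (1/12)(4.4)[(0.71)² + (0.7)²] = 0.3645 kg·m².
The removed disk has mass m = M·πr²/(ab) = (4.4)·π(0.094)²/(0.71·0.7) = 0.24575 kg (same uniform areal density).
Its moment of inertia about the rotation axis (parallel-axis theorem): I_hole = (1/2)mr² + md² = (1/2)(0.24575)(0.094)² + (0.24575)(0.13)² = 0.005239 kg·m².
Treating the hole as negative mass, I = I₀ − I_hole = 0.3645 − 0.005239 = 0.35926 kg·m².

0.359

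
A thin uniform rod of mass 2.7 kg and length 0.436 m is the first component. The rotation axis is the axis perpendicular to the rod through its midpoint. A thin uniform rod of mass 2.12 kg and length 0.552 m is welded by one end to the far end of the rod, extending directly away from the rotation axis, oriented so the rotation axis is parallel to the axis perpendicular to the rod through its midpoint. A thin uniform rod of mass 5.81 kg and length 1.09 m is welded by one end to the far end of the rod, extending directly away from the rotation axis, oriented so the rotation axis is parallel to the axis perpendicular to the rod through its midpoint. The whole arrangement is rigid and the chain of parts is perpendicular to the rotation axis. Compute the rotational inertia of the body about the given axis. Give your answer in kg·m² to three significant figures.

11.2

Thin rod: I_cm = (1/12)ML² = (1/12)(2.7)(0.436)² = 0.042772 kg·m²; axis through the centre, so I = 0.042772 kg·m².
Thin rod: I_cm = (1/12)ML² = (1/12)(2.12)(0.552)² = 0.053831 kg·m²; centre at d = 0.218 + 0.276 = 0.494 m, so I = I_cm + Md² gives I = 0.053831 + (2.12)(0.494)² = 0.57119 kg·m².
Thin rod: I_cm = (1/12)ML² = (1/12)(5.81)(1.09)² = 0.57524 kg·m²; centre at d = 0.218 + 0.276 + 0.276 + 0.545 = 1.315 m, so I = I_cm + Md² gives I = 0.57524 + (5.81)(1.315)² = 10.622 kg·m².
Total I = 0.042772 + 0.57119 + 10.622 = 11.236 kg·m².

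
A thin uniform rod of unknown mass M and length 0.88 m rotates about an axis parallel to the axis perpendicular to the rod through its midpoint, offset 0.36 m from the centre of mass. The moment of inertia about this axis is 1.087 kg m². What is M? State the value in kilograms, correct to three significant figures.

5.60

I = I_cm + Md² = (1/12)ML² + Md² = M·[0.0833333·(0.88)² + (0.36)²] = M·0.19413.
So M = 1.087 / 0.19413 = 5.5992 kg.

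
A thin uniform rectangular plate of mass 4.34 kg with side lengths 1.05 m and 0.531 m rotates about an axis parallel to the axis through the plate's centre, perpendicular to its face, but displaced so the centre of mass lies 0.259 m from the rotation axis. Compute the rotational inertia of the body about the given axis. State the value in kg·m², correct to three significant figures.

0.792

I_cm = (1/12)M(a²+b²) = (1/12)(4.34)[(1.05)² + (0.531)²] = 0.50071 kg·m²; centre at d = 0.259 m, so I = I_cm + Md² gives I = 0.50071 + (4.34)(0.259)² = 0.79184 kg·m².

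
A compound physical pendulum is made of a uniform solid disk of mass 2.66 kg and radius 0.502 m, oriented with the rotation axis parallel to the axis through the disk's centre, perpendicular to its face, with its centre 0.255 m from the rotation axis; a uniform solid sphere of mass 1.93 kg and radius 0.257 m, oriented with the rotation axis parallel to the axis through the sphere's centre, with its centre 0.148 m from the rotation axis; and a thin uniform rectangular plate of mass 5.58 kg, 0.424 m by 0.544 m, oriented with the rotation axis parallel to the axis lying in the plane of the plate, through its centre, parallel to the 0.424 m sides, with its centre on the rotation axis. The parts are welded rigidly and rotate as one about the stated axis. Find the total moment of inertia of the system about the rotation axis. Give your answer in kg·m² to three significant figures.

Solid disk: I_cm = (1/2)MR² = (1/2)(2.66)(0.502)² = 0.33517 kg·m²; centre at d = 0.255 m, so the parallel axis theorem gives I = 0.33517 + (2.66)(0.255)² = 0.50813 kg·m².
Solid sphere: I_cm = (2/5)MR² = (2/5)(1.93)(0.257)² = 0.05099 kg·m²; centre at d = 0.148 m, so the parallel axis theorem gives I = 0.05099 + (1.93)(0.148)² = 0.093265 kg·m².
Rectangular plate: I_cm = (1/12)Mb² = (1/12)(5.58)(0.544)² = 0.13761 kg·m²; axis through the centre, so I = 0.13761 kg·m².
Total I = 0.50813 + 0.093265 + 0.13761 = 0.73901 kg·m².

0.739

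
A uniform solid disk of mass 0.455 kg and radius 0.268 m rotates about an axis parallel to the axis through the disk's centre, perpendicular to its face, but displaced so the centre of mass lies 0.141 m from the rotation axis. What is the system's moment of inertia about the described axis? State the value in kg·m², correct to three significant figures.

0.0254

I_cm = (1/2)MR² = (1/2)(0.455)(0.268)² = 0.01634 kg·m²; centre at d = 0.141 m, so I = I_cm + Md² gives I = 0.01634 + (0.455)(0.141)² = 0.025386 kg·m².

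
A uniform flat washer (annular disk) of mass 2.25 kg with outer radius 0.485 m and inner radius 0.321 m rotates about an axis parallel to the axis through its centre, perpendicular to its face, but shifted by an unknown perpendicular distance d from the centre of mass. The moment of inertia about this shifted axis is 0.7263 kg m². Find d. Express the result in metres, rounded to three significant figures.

0.392

About the centre-of-mass axis, I_cm = (1/2)M(R²+r²) = (1/2)(2.25)[(0.485)² + (0.321)²] = 0.38055 kg m².
Parallel axis theorem: I = I_cm + Md², so Md² = 0.7263 − 0.38055 = 0.34575 kg m².
d = √(0.34575 / 2.25) = 0.392 m.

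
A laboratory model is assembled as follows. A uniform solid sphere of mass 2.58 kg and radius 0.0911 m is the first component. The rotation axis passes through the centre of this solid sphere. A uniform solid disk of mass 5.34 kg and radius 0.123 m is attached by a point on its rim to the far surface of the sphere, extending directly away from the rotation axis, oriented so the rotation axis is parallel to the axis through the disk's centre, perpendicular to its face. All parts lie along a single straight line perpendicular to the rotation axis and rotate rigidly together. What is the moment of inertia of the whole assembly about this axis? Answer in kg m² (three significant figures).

Solid sphere: I_cm = (2/5)MR² = (2/5)(2.58)(0.0911)² = 0.0085648 kg m²; axis through the centre, so I = 0.0085648 kg m².
Solid disk: I_cm = (1/2)MR² = (1/2)(5.34)(0.123)² = 0.040394 kg m²; centre at d = 0.0911 + 0.123 = 0.2141 m, so I = I_cm + Md² gives I = 0.040394 + (5.34)(0.2141)² = 0.28517 kg m².
Total I = 0.0085648 + 0.28517 = 0.29374 kg m².

0.294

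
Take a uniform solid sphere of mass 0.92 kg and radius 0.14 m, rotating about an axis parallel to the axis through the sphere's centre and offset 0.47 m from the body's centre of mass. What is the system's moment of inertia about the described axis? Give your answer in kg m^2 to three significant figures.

I_cm = (2/5)MR² = (2/5)(0.92)(0.14)² = 0.0072128 kg m^2; centre at d = 0.47 m, so the parallel axis theorem gives I = 0.0072128 + (0.92)(0.47)² = 0.21044 kg m^2.

0.210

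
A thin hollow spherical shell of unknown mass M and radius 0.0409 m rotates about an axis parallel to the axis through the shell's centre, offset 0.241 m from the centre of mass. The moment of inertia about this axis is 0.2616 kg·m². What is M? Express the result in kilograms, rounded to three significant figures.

4.42

I = I_cm + Md² = (2/3)MR² + Md² = M·[0.666667·(0.0409)² + (0.241)²] = M·0.059196.
So M = 0.2616 / 0.059196 = 4.4192 kg.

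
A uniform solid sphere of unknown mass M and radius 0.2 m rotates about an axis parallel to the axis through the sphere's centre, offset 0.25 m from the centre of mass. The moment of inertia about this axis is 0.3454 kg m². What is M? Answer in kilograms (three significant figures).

4.40

I = I_cm + Md² = (2/5)MR² + Md² = M·[0.4·(0.2)² + (0.25)²] = M·0.0785.
So M = 0.3454 / 0.0785 = 4.4 kg.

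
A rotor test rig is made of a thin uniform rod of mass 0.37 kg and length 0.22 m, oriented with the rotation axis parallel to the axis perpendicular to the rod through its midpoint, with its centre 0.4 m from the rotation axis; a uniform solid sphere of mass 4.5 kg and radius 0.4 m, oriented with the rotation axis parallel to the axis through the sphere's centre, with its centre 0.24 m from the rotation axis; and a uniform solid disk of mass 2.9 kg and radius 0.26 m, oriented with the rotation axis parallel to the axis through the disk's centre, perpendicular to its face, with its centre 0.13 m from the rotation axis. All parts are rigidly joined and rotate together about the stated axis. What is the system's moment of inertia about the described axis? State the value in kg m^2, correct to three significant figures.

Thin rod: I_cm = (1/12)ML² = (1/12)(0.37)(0.22)² = 0.0014923 kg m^2; centre at d = 0.4 m, so I = I_cm + Md² gives I = 0.0014923 + (0.37)(0.4)² = 0.060692 kg m^2.
Solid sphere: I_cm = (2/5)MR² = (2/5)(4.5)(0.4)² = 0.288 kg m^2; centre at d = 0.24 m, so I = I_cm + Md² gives I = 0.288 + (4.5)(0.24)² = 0.5472 kg m^2.
Solid disk: I_cm = (1/2)MR² = (1/2)(2.9)(0.26)² = 0.09802 kg m^2; centre at d = 0.13 m, so I = I_cm + Md² gives I = 0.09802 + (2.9)(0.13)² = 0.14703 kg m^2.
Total I = 0.060692 + 0.5472 + 0.14703 = 0.75492 kg m^2.

0.755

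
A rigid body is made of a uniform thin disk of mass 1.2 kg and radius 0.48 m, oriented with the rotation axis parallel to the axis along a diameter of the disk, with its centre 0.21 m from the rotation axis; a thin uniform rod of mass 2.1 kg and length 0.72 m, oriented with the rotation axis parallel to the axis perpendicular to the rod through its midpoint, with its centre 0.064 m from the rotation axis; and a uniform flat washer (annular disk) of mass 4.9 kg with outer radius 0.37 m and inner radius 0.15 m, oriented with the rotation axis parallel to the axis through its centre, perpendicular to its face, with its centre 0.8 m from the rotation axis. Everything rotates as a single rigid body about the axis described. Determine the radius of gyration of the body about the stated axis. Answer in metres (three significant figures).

Thin disk: I_cm = (1/4)MR² = (1/4)(1.2)(0.48)² = 0.06912 kg m^2; centre at d = 0.21 m, so I = I_cm + Md² gives I = 0.06912 + (1.2)(0.21)² = 0.12204 kg m^2.
Thin rod: I_cm = (1/12)ML² = (1/12)(2.1)(0.72)² = 0.09072 kg m^2; centre at d = 0.064 m, so I = I_cm + Md² gives I = 0.09072 + (2.1)(0.064)² = 0.099322 kg m^2.
Annular disk: I_cm = (1/2)M(R²+r²) = (1/2)(4.9)[(0.37)² + (0.15)²] = 0.39053 kg m^2; centre at d = 0.8 m, so I = I_cm + Md² gives I = 0.39053 + (4.9)(0.8)² = 3.5265 kg m^2.
Total I = 3.7479 kg m^2; total mass M = 8.2 kg.
k = √(I/M) = √(3.7479/8.2) = 0.67606 m.

0.676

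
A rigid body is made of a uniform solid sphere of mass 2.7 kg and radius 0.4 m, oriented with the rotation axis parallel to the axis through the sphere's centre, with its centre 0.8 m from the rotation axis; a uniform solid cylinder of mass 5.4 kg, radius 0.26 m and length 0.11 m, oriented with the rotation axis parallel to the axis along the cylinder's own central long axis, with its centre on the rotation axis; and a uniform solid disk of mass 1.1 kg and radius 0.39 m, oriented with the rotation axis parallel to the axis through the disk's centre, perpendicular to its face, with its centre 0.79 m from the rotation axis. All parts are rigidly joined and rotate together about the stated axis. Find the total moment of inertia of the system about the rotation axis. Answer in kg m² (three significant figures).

2.85

Solid sphere: I_cm = (2/5)MR² = (2/5)(2.7)(0.4)² = 0.1728 kg m²; centre at d = 0.8 m, so I = I_cm + Md² gives I = 0.1728 + (2.7)(0.8)² = 1.9008 kg m².
Solid cylinder: I_cm = (1/2)MR² = (1/2)(5.4)(0.26)² = 0.18252 kg m²; axis through the centre, so I = 0.18252 kg m².
Solid disk: I_cm = (1/2)MR² = (1/2)(1.1)(0.39)² = 0.083655 kg m²; centre at d = 0.79 m, so I = I_cm + Md² gives I = 0.083655 + (1.1)(0.79)² = 0.77017 kg m².
Total I = 1.9008 + 0.18252 + 0.77017 = 2.8535 kg m².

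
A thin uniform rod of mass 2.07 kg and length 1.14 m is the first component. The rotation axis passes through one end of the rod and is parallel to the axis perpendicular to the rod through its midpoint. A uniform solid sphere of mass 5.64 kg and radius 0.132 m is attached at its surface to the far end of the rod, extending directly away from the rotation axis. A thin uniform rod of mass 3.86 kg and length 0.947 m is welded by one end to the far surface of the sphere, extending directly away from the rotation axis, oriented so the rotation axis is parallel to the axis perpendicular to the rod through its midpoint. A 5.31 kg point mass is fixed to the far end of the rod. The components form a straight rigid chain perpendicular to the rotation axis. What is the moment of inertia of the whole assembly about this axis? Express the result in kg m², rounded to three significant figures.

53.3

Thin rod: I_cm = (1/12)ML² = (1/12)(2.07)(1.14)² = 0.22418 kg m²; centre at d = 0.57 m, so I = I_cm + Md² gives I = 0.22418 + (2.07)(0.57)² = 0.89672 kg m².
Solid sphere: I_cm = (2/5)MR² = (2/5)(5.64)(0.132)² = 0.039309 kg m²; centre at d = 0.57 + 0.57 + 0.132 = 1.272 m, so I = I_cm + Md² gives I = 0.039309 + (5.64)(1.272)² = 9.1647 kg m².
Thin rod: I_cm = (1/12)ML² = (1/12)(3.86)(0.947)² = 0.28847 kg m²; centre at d = 0.57 + 0.57 + 0.132 + 0.132 + 0.4735 = 1.8775 m, so I = I_cm + Md² gives I = 0.28847 + (3.86)(1.8775)² = 13.895 kg m².
Point mass: I_cm = 0; centre at d = 0.57 + 0.57 + 0.132 + 0.132 + 0.4735 + 0.4735 = 2.351 m, so I = I_cm + Md² gives I = 0 + (5.31)(2.351)² = 29.349 kg m².
Total I = 0.89672 + 9.1647 + 13.895 + 29.349 = 53.306 kg m².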